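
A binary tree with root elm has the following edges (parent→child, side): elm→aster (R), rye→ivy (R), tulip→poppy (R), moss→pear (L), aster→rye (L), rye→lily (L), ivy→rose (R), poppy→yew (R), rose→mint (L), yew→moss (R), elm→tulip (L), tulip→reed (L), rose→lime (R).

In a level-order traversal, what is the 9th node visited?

Level-order visits nodes level by level from the root, left to right within each level.
Level 0: elm
Level 1: tulip, aster
Level 2: reed, poppy, rye
Level 3: yew, lily, ivy
Level 4: moss, rose
Level 5: pear, mint, lime
Full level-order sequence: elm, tulip, aster, reed, poppy, rye, yew, lily, ivy, moss, rose, pear, mint, lime.

ivy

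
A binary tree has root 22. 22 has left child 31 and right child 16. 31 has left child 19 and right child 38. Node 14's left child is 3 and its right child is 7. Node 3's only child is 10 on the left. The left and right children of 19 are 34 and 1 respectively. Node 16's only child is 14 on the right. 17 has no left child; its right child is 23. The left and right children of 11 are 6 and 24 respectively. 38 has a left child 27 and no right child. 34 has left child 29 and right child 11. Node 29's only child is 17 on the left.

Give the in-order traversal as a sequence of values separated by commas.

In-order visits the left subtree, then the node, then the right subtree.
At 22: go left to 31.
  At 31: go left to 19.
    At 19: go left to 34.
      At 34: go left to 29.
        At 29: go left to 17.
          At 17: no left child.
          Visit 17.
          At 17: go right to 23.
            23 is a leaf — visit 23.
        Visit 29.
        At 29: no right child.
      Visit 34.
      At 34: go right to 11.
        At 11: go left to 6.
          6 is a leaf — visit 6.
        Visit 11.
        At 11: go right to 24.
          24 is a leaf — visit 24.
    Visit 19.
    At 19: go right to 1.
      1 is a leaf — visit 1.
  Visit 31.
  At 31: go right to 38.
    At 38: go left to 27.
      27 is a leaf — visit 27.
    Visit 38.
    At 38: no right child.
Visit 22.
At 22: go right to 16.
  At 16: no left child.
  Visit 16.
  At 16: go right to 14.
    At 14: go left to 3.
      At 3: go left to 10.
        10 is a leaf — visit 10.
      Visit 3.
      At 3: no right child.
    Visit 14.
    At 14: go right to 7.
      7 is a leaf — visit 7.

17, 23, 29, 34, 6, 11, 24, 19, 1, 31, 27, 38, 22, 16, 10, 3, 14, 7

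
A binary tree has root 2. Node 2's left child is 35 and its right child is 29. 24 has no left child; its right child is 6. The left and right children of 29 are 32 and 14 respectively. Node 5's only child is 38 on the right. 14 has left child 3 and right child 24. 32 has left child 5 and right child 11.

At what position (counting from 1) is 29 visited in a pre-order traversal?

Pre-order visits the node, then its left subtree, then its right subtree.
Visit 2.
At 2: go left to 35.
  35 is a leaf — visit 35.
At 2: go right to 29.
  Visit 29.
  At 29: go left to 32.
    Visit 32.
    At 32: go left to 5.
      Visit 5.
      At 5: no left child.
      At 5: go right to 38.
        38 is a leaf — visit 38.
    At 32: go right to 11.
      11 is a leaf — visit 11.
  At 29: go right to 14.
    Visit 14.
    At 14: go left to 3.
      3 is a leaf — visit 3.
    At 14: go right to 24.
      Visit 24.
      At 24: no left child.
      At 24: go right to 6.
        6 is a leaf — visit 6.
Full pre-order sequence: 2, 35, 29, 32, 5, 38, 11, 14, 3, 24, 6.

3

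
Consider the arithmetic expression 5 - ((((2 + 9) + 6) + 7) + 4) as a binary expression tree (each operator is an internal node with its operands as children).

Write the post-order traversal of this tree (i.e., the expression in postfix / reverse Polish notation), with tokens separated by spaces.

Post-order on an expression tree gives postfix notation: for each operator, emit left operand, right operand, then the operator.

5 2 9 + 6 + 7 + 4 + -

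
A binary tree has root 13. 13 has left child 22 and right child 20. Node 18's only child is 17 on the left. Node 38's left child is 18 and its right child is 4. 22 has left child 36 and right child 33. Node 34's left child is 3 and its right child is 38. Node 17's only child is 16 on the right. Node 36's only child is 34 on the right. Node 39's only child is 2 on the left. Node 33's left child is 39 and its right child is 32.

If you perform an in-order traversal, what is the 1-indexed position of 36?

1

In-order visits the left subtree, then the node, then the right subtree.
At 13: go left to 22.
  At 22: go left to 36.
    At 36: no left child.
    Visit 36.
    At 36: go right to 34.
      At 34: go left to 3.
        3 is a leaf — visit 3.
      Visit 34.
      At 34: go right to 38.
        At 38: go left to 18.
          At 18: go left to 17.
            At 17: no left child.
            Visit 17.
            At 17: go right to 16.
              16 is a leaf — visit 16.
          Visit 18.
          At 18: no right child.
        Visit 38.
        At 38: go right to 4.
          4 is a leaf — visit 4.
  Visit 22.
  At 22: go right to 33.
    At 33: go left to 39.
      At 39: go left to 2.
        2 is a leaf — visit 2.
      Visit 39.
      At 39: no right child.
    Visit 33.
    At 33: go right to 32.
      32 is a leaf — visit 32.
Visit 13.
At 13: go right to 20.
  20 is a leaf — visit 20.
Full in-order sequence: 36, 3, 34, 17, 16, 18, 38, 4, 22, 2, 39, 33, 32, 13, 20.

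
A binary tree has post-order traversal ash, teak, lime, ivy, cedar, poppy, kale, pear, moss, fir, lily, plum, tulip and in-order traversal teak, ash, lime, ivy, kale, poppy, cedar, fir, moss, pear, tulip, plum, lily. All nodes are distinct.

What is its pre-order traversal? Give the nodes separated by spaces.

tulip fir kale ivy lime teak ash poppy cedar moss pear plum lily

The last element of post-order is the root; it splits in-order into left and right subtrees.
Root tulip: left subtree has 10 nodes {teak, ash, lime, ivy, kale, poppy, cedar, fir, moss, pear}, right has 2 {plum, lily}.
  Root fir: left subtree has 7 nodes {teak, ash, lime, ivy, kale, poppy, cedar}, right has 2 {moss, pear}.
    Root kale: left subtree has 4 nodes {teak, ash, lime, ivy}, right has 2 {poppy, cedar}.
      Root ivy: left subtree has 3 nodes {teak, ash, lime}, right has 0 { }.
        Root lime: left subtree has 2 nodes {teak, ash}, right has 0 { }.
          Root teak: left subtree has 0 nodes { }, right has 1 {ash}.
      Root poppy: left subtree has 0 nodes { }, right has 1 {cedar}.
    Root moss: left subtree has 0 nodes { }, right has 1 {pear}.
  Root plum: left subtree has 0 nodes { }, right has 1 {lily}.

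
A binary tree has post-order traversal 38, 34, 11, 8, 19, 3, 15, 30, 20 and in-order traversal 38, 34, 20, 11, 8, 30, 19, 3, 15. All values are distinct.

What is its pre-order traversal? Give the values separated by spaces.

20 34 38 30 8 11 15 3 19

The last element of post-order is the root; it splits in-order into left and right subtrees.
Root 20: left subtree has 2 nodes {38, 34}, right has 6 {11, 8, 30, 19, 3, 15}.
  Root 34: left subtree has 1 node {38}, right has 0 { }.
  Root 30: left subtree has 2 nodes {11, 8}, right has 3 {19, 3, 15}.
    Root 8: left subtree has 1 node {11}, right has 0 { }.
    Root 15: left subtree has 2 nodes {19, 3}, right has 0 { }.
      Root 3: left subtree has 1 node {19}, right has 0 { }.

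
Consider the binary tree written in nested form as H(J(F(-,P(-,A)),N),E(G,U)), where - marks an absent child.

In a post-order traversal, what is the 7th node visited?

Post-order visits the left subtree, then the right subtree, then the node.
At H: go left to J.
  At J: go left to F.
    At F: no left child.
    At F: go right to P.
      At P: no left child.
      At P: go right to A.
        A is a leaf — visit A.
      Visit P.
    Visit F.
  At J: go right to N.
    N is a leaf — visit N.
  Visit J.
At H: go right to E.
  At E: go left to G.
    G is a leaf — visit G.
  At E: go right to U.
    U is a leaf — visit U.
  Visit E.
Visit H.
Full post-order sequence: A, P, F, N, J, G, U, E, H.

U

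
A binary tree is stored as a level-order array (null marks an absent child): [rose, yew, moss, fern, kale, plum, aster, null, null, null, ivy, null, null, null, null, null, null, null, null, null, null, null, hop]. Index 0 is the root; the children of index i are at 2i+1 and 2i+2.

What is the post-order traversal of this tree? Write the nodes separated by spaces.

Post-order visits the left subtree, then the right subtree, then the node.
At rose: go left to yew.
  At yew: go left to fern.
    fern is a leaf — visit fern.
  At yew: go right to kale.
    At kale: no left child.
    At kale: go right to ivy.
      At ivy: no left child.
      At ivy: go right to hop.
        hop is a leaf — visit hop.
      Visit ivy.
    Visit kale.
  Visit yew.
At rose: go right to moss.
  At moss: go left to plum.
    plum is a leaf — visit plum.
  At moss: go right to aster.
    aster is a leaf — visit aster.
  Visit moss.
Visit rose.

fern hop ivy kale yew plum aster moss rose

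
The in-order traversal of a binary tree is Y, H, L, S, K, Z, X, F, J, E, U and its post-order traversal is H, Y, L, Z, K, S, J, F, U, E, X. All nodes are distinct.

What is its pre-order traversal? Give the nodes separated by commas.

X, S, L, Y, H, K, Z, E, F, J, U

The last element of post-order is the root; it splits in-order into left and right subtrees.
Root X: left subtree has 6 nodes {Y, H, L, S, K, Z}, right has 4 {F, J, E, U}.
  Root S: left subtree has 3 nodes {Y, H, L}, right has 2 {K, Z}.
    Root L: left subtree has 2 nodes {Y, H}, right has 0 { }.
      Root Y: left subtree has 0 nodes { }, right has 1 {H}.
    Root K: left subtree has 0 nodes { }, right has 1 {Z}.
  Root E: left subtree has 2 nodes {F, J}, right has 1 {U}.
    Root F: left subtree has 0 nodes { }, right has 1 {J}.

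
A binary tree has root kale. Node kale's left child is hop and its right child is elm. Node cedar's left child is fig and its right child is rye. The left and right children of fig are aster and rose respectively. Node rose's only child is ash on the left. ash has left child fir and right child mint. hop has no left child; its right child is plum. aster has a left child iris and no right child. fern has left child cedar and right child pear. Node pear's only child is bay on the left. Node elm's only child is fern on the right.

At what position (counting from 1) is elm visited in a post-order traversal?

Post-order visits the left subtree, then the right subtree, then the node.
At kale: go left to hop.
  At hop: no left child.
  At hop: go right to plum.
    plum is a leaf — visit plum.
  Visit hop.
At kale: go right to elm.
  At elm: no left child.
  At elm: go right to fern.
    At fern: go left to cedar.
      At cedar: go left to fig.
        At fig: go left to aster.
          At aster: go left to iris.
            iris is a leaf — visit iris.
          At aster: no right child.
          Visit aster.
        At fig: go right to rose.
          At rose: go left to ash.
            At ash: go left to fir.
              fir is a leaf — visit fir.
            At ash: go right to mint.
              mint is a leaf — visit mint.
            Visit ash.
          At rose: no right child.
          Visit rose.
        Visit fig.
      At cedar: go right to rye.
        rye is a leaf — visit rye.
      Visit cedar.
    At fern: go right to pear.
      At pear: go left to bay.
        bay is a leaf — visit bay.
      At pear: no right child.
      Visit pear.
    Visit fern.
  Visit elm.
Visit kale.
Full post-order sequence: plum, hop, iris, aster, fir, mint, ash, rose, fig, rye, cedar, bay, pear, fern, elm, kale.

15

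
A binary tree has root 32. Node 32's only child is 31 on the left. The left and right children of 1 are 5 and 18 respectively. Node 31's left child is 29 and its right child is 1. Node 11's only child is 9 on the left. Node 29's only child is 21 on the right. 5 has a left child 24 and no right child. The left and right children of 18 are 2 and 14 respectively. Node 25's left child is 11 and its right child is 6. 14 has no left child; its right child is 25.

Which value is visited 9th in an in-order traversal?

In-order visits the left subtree, then the node, then the right subtree.
At 32: go left to 31.
  At 31: go left to 29.
    At 29: no left child.
    Visit 29.
    At 29: go right to 21.
      21 is a leaf — visit 21.
  Visit 31.
  At 31: go right to 1.
    At 1: go left to 5.
      At 5: go left to 24.
        24 is a leaf — visit 24.
      Visit 5.
      At 5: no right child.
    Visit 1.
    At 1: go right to 18.
      At 18: go left to 2.
        2 is a leaf — visit 2.
      Visit 18.
      At 18: go right to 14.
        At 14: no left child.
        Visit 14.
        At 14: go right to 25.
          At 25: go left to 11.
            At 11: go left to 9.
              9 is a leaf — visit 9.
            Visit 11.
            At 11: no right child.
          Visit 25.
          At 25: go right to 6.
            6 is a leaf — visit 6.
Visit 32.
At 32: no right child.
Full in-order sequence: 29, 21, 31, 24, 5, 1, 2, 18, 14, 9, 11, 25, 6, 32.

14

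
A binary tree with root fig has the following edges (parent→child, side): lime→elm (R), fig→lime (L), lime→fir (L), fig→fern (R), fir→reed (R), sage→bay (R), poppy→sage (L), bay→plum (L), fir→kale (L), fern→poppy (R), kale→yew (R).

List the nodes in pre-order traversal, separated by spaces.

fig lime fir kale yew reed elm fern poppy sage bay plum

Pre-order visits the node, then its left subtree, then its right subtree.
Visit fig.
At fig: go left to lime.
  Visit lime.
  At lime: go left to fir.
    Visit fir.
    At fir: go left to kale.
      Visit kale.
      At kale: no left child.
      At kale: go right to yew.
        yew is a leaf — visit yew.
    At fir: go right to reed.
      reed is a leaf — visit reed.
  At lime: go right to elm.
    elm is a leaf — visit elm.
At fig: go right to fern.
  Visit fern.
  At fern: no left child.
  At fern: go right to poppy.
    Visit poppy.
    At poppy: go left to sage.
      Visit sage.
      At sage: no left child.
      At sage: go right to bay.
        Visit bay.
        At bay: go left to plum.
          plum is a leaf — visit plum.
        At bay: no right child.
    At poppy: no right child.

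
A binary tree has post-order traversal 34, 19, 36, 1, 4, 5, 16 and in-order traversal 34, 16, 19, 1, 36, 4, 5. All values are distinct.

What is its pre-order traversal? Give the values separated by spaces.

The last element of post-order is the root; it splits in-order into left and right subtrees.
Root 16: left subtree has 1 node {34}, right has 5 {19, 1, 36, 4, 5}.
  Root 5: left subtree has 4 nodes {19, 1, 36, 4}, right has 0 { }.
    Root 4: left subtree has 3 nodes {19, 1, 36}, right has 0 { }.
      Root 1: left subtree has 1 node {19}, right has 1 {36}.

16 34 5 4 1 19 36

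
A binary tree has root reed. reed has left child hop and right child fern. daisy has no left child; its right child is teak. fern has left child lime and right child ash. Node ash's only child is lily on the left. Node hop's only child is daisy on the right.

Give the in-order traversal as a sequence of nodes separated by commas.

In-order visits the left subtree, then the node, then the right subtree.
At reed: go left to hop.
  At hop: no left child.
  Visit hop.
  At hop: go right to daisy.
    At daisy: no left child.
    Visit daisy.
    At daisy: go right to teak.
      teak is a leaf — visit teak.
Visit reed.
At reed: go right to fern.
  At fern: go left to lime.
    lime is a leaf — visit lime.
  Visit fern.
  At fern: go right to ash.
    At ash: go left to lily.
      lily is a leaf — visit lily.
    Visit ash.
    At ash: no right child.

hop, daisy, teak, reed, lime, fern, lily, ash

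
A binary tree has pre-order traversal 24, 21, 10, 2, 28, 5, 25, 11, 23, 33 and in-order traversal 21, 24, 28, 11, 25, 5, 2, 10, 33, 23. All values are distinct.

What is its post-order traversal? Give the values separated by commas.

21, 11, 25, 5, 28, 2, 33, 23, 10, 24

The first element of pre-order is the root; it splits in-order into left and right subtrees.
Root 24: left subtree has 1 node {21}, right has 8 {28, 11, 25, 5, 2, 10, 33, 23}.
  Root 10: left subtree has 5 nodes {28, 11, 25, 5, 2}, right has 2 {33, 23}.
    Root 2: left subtree has 4 nodes {28, 11, 25, 5}, right has 0 { }.
      Root 28: left subtree has 0 nodes { }, right has 3 {11, 25, 5}.
        Root 5: left subtree has 2 nodes {11, 25}, right has 0 { }.
          Root 25: left subtree has 1 node {11}, right has 0 { }.
    Root 23: left subtree has 1 node {33}, right has 0 { }.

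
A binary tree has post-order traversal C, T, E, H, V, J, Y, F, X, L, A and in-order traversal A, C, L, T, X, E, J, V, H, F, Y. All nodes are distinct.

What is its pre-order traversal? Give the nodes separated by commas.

The last element of post-order is the root; it splits in-order into left and right subtrees.
Root A: left subtree has 0 nodes { }, right has 10 {C, L, T, X, E, J, V, H, F, Y}.
  Root L: left subtree has 1 node {C}, right has 8 {T, X, E, J, V, H, F, Y}.
    Root X: left subtree has 1 node {T}, right has 6 {E, J, V, H, F, Y}.
      Root F: left subtree has 4 nodes {E, J, V, H}, right has 1 {Y}.
        Root J: left subtree has 1 node {E}, right has 2 {V, H}.
          Root V: left subtree has 0 nodes { }, right has 1 {H}.

A, L, C, X, T, F, J, E, V, H, Y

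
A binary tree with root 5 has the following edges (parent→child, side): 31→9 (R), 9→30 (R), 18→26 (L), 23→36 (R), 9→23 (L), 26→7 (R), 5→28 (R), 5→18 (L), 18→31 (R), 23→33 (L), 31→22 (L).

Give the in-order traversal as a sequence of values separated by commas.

26, 7, 18, 22, 31, 33, 23, 36, 9, 30, 5, 28

In-order visits the left subtree, then the node, then the right subtree.
At 5: go left to 18.
  At 18: go left to 26.
    At 26: no left child.
    Visit 26.
    At 26: go right to 7.
      7 is a leaf — visit 7.
  Visit 18.
  At 18: go right to 31.
    At 31: go left to 22.
      22 is a leaf — visit 22.
    Visit 31.
    At 31: go right to 9.
      At 9: go left to 23.
        At 23: go left to 33.
          33 is a leaf — visit 33.
        Visit 23.
        At 23: go right to 36.
          36 is a leaf — visit 36.
      Visit 9.
      At 9: go right to 30.
        30 is a leaf — visit 30.
Visit 5.
At 5: go right to 28.
  28 is a leaf — visit 28.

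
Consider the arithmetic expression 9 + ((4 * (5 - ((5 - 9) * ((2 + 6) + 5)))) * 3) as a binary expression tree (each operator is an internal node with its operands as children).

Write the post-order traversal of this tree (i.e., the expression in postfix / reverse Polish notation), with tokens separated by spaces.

Post-order on an expression tree gives postfix notation: for each operator, emit left operand, right operand, then the operator.

9 4 5 5 9 - 2 6 + 5 + * - * 3 * +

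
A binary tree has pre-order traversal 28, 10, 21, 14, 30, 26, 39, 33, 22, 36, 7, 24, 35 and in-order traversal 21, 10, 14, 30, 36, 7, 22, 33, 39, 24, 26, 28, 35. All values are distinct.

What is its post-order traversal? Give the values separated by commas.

The first element of pre-order is the root; it splits in-order into left and right subtrees.
Root 28: left subtree has 11 nodes {21, 10, 14, 30, 36, 7, 22, 33, 39, 24, 26}, right has 1 {35}.
  Root 10: left subtree has 1 node {21}, right has 9 {14, 30, 36, 7, 22, 33, 39, 24, 26}.
    Root 14: left subtree has 0 nodes { }, right has 8 {30, 36, 7, 22, 33, 39, 24, 26}.
      Root 30: left subtree has 0 nodes { }, right has 7 {36, 7, 22, 33, 39, 24, 26}.
        Root 26: left subtree has 6 nodes {36, 7, 22, 33, 39, 24}, right has 0 { }.
          Root 39: left subtree has 4 nodes {36, 7, 22, 33}, right has 1 {24}.
            Root 33: left subtree has 3 nodes {36, 7, 22}, right has 0 { }.
              Root 22: left subtree has 2 nodes {36, 7}, right has 0 { }.
                Root 36: left subtree has 0 nodes { }, right has 1 {7}.

21, 7, 36, 22, 33, 24, 39, 26, 30, 14, 10, 35, 28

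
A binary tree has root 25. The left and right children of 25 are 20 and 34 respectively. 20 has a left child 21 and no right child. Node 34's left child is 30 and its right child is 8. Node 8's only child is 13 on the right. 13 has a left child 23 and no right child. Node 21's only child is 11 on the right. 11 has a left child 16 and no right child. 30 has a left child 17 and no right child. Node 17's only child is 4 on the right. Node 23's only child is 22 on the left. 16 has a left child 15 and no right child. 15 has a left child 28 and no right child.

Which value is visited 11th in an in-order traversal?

34

In-order visits the left subtree, then the node, then the right subtree.
At 25: go left to 20.
  At 20: go left to 21.
    At 21: no left child.
    Visit 21.
    At 21: go right to 11.
      At 11: go left to 16.
        At 16: go left to 15.
          At 15: go left to 28.
            28 is a leaf — visit 28.
          Visit 15.
          At 15: no right child.
        Visit 16.
        At 16: no right child.
      Visit 11.
      At 11: no right child.
  Visit 20.
  At 20: no right child.
Visit 25.
At 25: go right to 34.
  At 34: go left to 30.
    At 30: go left to 17.
      At 17: no left child.
      Visit 17.
      At 17: go right to 4.
        4 is a leaf — visit 4.
    Visit 30.
    At 30: no right child.
  Visit 34.
  At 34: go right to 8.
    At 8: no left child.
    Visit 8.
    At 8: go right to 13.
      At 13: go left to 23.
        At 23: go left to 22.
          22 is a leaf — visit 22.
        Visit 23.
        At 23: no right child.
      Visit 13.
      At 13: no right child.
Full in-order sequence: 21, 28, 15, 16, 11, 20, 25, 17, 4, 30, 34, 8, 22, 23, 13.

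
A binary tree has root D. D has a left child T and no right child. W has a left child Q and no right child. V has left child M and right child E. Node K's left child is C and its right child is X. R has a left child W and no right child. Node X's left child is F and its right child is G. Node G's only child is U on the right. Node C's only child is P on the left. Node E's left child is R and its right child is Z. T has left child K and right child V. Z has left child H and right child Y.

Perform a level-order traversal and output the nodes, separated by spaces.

D T K V C X M E P F G R Z U W H Y Q

Level-order visits nodes level by level from the root, left to right within each level.
Level 0: D
Level 1: T
Level 2: K, V
Level 3: C, X, M, E
Level 4: P, F, G, R, Z
Level 5: U, W, H, Y
Level 6: Q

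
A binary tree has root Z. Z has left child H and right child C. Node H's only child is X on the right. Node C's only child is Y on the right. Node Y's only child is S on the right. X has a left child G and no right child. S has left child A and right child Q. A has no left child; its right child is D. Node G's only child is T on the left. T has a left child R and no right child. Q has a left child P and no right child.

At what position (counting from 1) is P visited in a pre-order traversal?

13

Pre-order visits the node, then its left subtree, then its right subtree.
Visit Z.
At Z: go left to H.
  Visit H.
  At H: no left child.
  At H: go right to X.
    Visit X.
    At X: go left to G.
      Visit G.
      At G: go left to T.
        Visit T.
        At T: go left to R.
          R is a leaf — visit R.
        At T: no right child.
      At G: no right child.
    At X: no right child.
At Z: go right to C.
  Visit C.
  At C: no left child.
  At C: go right to Y.
    Visit Y.
    At Y: no left child.
    At Y: go right to S.
      Visit S.
      At S: go left to A.
        Visit A.
        At A: no left child.
        At A: go right to D.
          D is a leaf — visit D.
      At S: go right to Q.
        Visit Q.
        At Q: go left to P.
          P is a leaf — visit P.
        At Q: no right child.
Full pre-order sequence: Z, H, X, G, T, R, C, Y, S, A, D, Q, P.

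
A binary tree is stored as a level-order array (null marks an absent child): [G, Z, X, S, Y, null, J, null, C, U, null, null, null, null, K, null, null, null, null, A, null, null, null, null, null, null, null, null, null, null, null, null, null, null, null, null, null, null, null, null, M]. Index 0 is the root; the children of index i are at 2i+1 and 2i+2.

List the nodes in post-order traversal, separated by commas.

C, S, M, A, U, Y, Z, K, J, X, G

Post-order visits the left subtree, then the right subtree, then the node.
At G: go left to Z.
  At Z: go left to S.
    At S: no left child.
    At S: go right to C.
      C is a leaf — visit C.
    Visit S.
  At Z: go right to Y.
    At Y: go left to U.
      At U: go left to A.
        At A: no left child.
        At A: go right to M.
          M is a leaf — visit M.
        Visit A.
      At U: no right child.
      Visit U.
    At Y: no right child.
    Visit Y.
  Visit Z.
At G: go right to X.
  At X: no left child.
  At X: go right to J.
    At J: no left child.
    At J: go right to K.
      K is a leaf — visit K.
    Visit J.
  Visit X.
Visit G.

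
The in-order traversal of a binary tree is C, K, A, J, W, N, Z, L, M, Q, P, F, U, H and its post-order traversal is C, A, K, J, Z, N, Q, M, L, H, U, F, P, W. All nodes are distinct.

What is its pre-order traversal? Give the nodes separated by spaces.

The last element of post-order is the root; it splits in-order into left and right subtrees.
Root W: left subtree has 4 nodes {C, K, A, J}, right has 9 {N, Z, L, M, Q, P, F, U, H}.
  Root J: left subtree has 3 nodes {C, K, A}, right has 0 { }.
    Root K: left subtree has 1 node {C}, right has 1 {A}.
  Root P: left subtree has 5 nodes {N, Z, L, M, Q}, right has 3 {F, U, H}.
    Root L: left subtree has 2 nodes {N, Z}, right has 2 {M, Q}.
      Root N: left subtree has 0 nodes { }, right has 1 {Z}.
      Root M: left subtree has 0 nodes { }, right has 1 {Q}.
    Root F: left subtree has 0 nodes { }, right has 2 {U, H}.
      Root U: left subtree has 0 nodes { }, right has 1 {H}.

W J K C A P L N Z M Q F U H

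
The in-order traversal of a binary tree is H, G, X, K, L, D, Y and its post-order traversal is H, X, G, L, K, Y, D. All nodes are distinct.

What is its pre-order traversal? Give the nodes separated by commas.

D, K, G, H, X, L, Y

The last element of post-order is the root; it splits in-order into left and right subtrees.
Root D: left subtree has 5 nodes {H, G, X, K, L}, right has 1 {Y}.
  Root K: left subtree has 3 nodes {H, G, X}, right has 1 {L}.
    Root G: left subtree has 1 node {H}, right has 1 {X}.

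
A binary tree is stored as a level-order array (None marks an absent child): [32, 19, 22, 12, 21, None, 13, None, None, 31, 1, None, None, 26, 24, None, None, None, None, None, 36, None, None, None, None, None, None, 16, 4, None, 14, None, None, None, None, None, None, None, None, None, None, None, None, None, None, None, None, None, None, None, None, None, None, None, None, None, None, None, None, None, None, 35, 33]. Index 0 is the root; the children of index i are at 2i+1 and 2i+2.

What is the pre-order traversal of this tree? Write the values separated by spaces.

Pre-order visits the node, then its left subtree, then its right subtree.
Visit 32.
At 32: go left to 19.
  Visit 19.
  At 19: go left to 12.
    12 is a leaf — visit 12.
  At 19: go right to 21.
    Visit 21.
    At 21: go left to 31.
      Visit 31.
      At 31: no left child.
      At 31: go right to 36.
        36 is a leaf — visit 36.
    At 21: go right to 1.
      1 is a leaf — visit 1.
At 32: go right to 22.
  Visit 22.
  At 22: no left child.
  At 22: go right to 13.
    Visit 13.
    At 13: go left to 26.
      Visit 26.
      At 26: go left to 16.
        16 is a leaf — visit 16.
      At 26: go right to 4.
        4 is a leaf — visit 4.
    At 13: go right to 24.
      Visit 24.
      At 24: no left child.
      At 24: go right to 14.
        Visit 14.
        At 14: go left to 35.
          35 is a leaf — visit 35.
        At 14: go right to 33.
          33 is a leaf — visit 33.

32 19 12 21 31 36 1 22 13 26 16 4 24 14 35 33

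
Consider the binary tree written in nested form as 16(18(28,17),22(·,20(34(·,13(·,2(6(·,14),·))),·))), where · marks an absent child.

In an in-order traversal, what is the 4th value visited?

16

In-order visits the left subtree, then the node, then the right subtree.
At 16: go left to 18.
  At 18: go left to 28.
    28 is a leaf — visit 28.
  Visit 18.
  At 18: go right to 17.
    17 is a leaf — visit 17.
Visit 16.
At 16: go right to 22.
  At 22: no left child.
  Visit 22.
  At 22: go right to 20.
    At 20: go left to 34.
      At 34: no left child.
      Visit 34.
      At 34: go right to 13.
        At 13: no left child.
        Visit 13.
        At 13: go right to 2.
          At 2: go left to 6.
            At 6: no left child.
            Visit 6.
            At 6: go right to 14.
              14 is a leaf — visit 14.
          Visit 2.
          At 2: no right child.
    Visit 20.
    At 20: no right child.
Full in-order sequence: 28, 18, 17, 16, 22, 34, 13, 6, 14, 2, 20.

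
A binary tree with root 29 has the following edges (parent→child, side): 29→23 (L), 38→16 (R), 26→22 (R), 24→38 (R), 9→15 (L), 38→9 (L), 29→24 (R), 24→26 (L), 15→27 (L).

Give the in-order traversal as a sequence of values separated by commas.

In-order visits the left subtree, then the node, then the right subtree.
At 29: go left to 23.
  23 is a leaf — visit 23.
Visit 29.
At 29: go right to 24.
  At 24: go left to 26.
    At 26: no left child.
    Visit 26.
    At 26: go right to 22.
      22 is a leaf — visit 22.
  Visit 24.
  At 24: go right to 38.
    At 38: go left to 9.
      At 9: go left to 15.
        At 15: go left to 27.
          27 is a leaf — visit 27.
        Visit 15.
        At 15: no right child.
      Visit 9.
      At 9: no right child.
    Visit 38.
    At 38: go right to 16.
      16 is a leaf — visit 16.

23, 29, 26, 22, 24, 27, 15, 9, 38, 16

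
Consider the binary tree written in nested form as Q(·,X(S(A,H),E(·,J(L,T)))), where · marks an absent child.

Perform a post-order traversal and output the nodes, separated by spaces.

A H S L T J E X Q

Post-order visits the left subtree, then the right subtree, then the node.
At Q: no left child.
At Q: go right to X.
  At X: go left to S.
    At S: go left to A.
      A is a leaf — visit A.
    At S: go right to H.
      H is a leaf — visit H.
    Visit S.
  At X: go right to E.
    At E: no left child.
    At E: go right to J.
      At J: go left to L.
        L is a leaf — visit L.
      At J: go right to T.
        T is a leaf — visit T.
      Visit J.
    Visit E.
  Visit X.
Visit Q.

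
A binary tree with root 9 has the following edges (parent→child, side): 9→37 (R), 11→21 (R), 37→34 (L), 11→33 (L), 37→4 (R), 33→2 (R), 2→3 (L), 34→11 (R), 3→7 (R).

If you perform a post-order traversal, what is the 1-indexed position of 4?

Post-order visits the left subtree, then the right subtree, then the node.
At 9: no left child.
At 9: go right to 37.
  At 37: go left to 34.
    At 34: no left child.
    At 34: go right to 11.
      At 11: go left to 33.
        At 33: no left child.
        At 33: go right to 2.
          At 2: go left to 3.
            At 3: no left child.
            At 3: go right to 7.
              7 is a leaf — visit 7.
            Visit 3.
          At 2: no right child.
          Visit 2.
        Visit 33.
      At 11: go right to 21.
        21 is a leaf — visit 21.
      Visit 11.
    Visit 34.
  At 37: go right to 4.
    4 is a leaf — visit 4.
  Visit 37.
Visit 9.
Full post-order sequence: 7, 3, 2, 33, 21, 11, 34, 4, 37, 9.

8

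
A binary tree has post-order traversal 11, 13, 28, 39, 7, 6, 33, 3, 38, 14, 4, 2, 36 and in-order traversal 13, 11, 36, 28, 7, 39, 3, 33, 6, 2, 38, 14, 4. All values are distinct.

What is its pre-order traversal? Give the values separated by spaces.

The last element of post-order is the root; it splits in-order into left and right subtrees.
Root 36: left subtree has 2 nodes {13, 11}, right has 10 {28, 7, 39, 3, 33, 6, 2, 38, 14, 4}.
  Root 13: left subtree has 0 nodes { }, right has 1 {11}.
  Root 2: left subtree has 6 nodes {28, 7, 39, 3, 33, 6}, right has 3 {38, 14, 4}.
    Root 3: left subtree has 3 nodes {28, 7, 39}, right has 2 {33, 6}.
      Root 7: left subtree has 1 node {28}, right has 1 {39}.
      Root 33: left subtree has 0 nodes { }, right has 1 {6}.
    Root 4: left subtree has 2 nodes {38, 14}, right has 0 { }.
      Root 14: left subtree has 1 node {38}, right has 0 { }.

36 13 11 2 3 7 28 39 33 6 4 14 38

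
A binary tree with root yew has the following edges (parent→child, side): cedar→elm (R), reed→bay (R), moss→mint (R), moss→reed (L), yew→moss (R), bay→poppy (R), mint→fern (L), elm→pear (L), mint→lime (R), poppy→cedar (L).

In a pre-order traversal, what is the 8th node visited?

pear

Pre-order visits the node, then its left subtree, then its right subtree.
Visit yew.
At yew: no left child.
At yew: go right to moss.
  Visit moss.
  At moss: go left to reed.
    Visit reed.
    At reed: no left child.
    At reed: go right to bay.
      Visit bay.
      At bay: no left child.
      At bay: go right to poppy.
        Visit poppy.
        At poppy: go left to cedar.
          Visit cedar.
          At cedar: no left child.
          At cedar: go right to elm.
            Visit elm.
            At elm: go left to pear.
              pear is a leaf — visit pear.
            At elm: no right child.
        At poppy: no right child.
  At moss: go right to mint.
    Visit mint.
    At mint: go left to fern.
      fern is a leaf — visit fern.
    At mint: go right to lime.
      lime is a leaf — visit lime.
Full pre-order sequence: yew, moss, reed, bay, poppy, cedar, elm, pear, mint, fern, lime.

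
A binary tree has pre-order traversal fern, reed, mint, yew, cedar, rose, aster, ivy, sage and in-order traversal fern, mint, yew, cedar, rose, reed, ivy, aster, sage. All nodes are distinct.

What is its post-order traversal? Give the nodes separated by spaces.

rose cedar yew mint ivy sage aster reed fern

The first element of pre-order is the root; it splits in-order into left and right subtrees.
Root fern: left subtree has 0 nodes { }, right has 8 {mint, yew, cedar, rose, reed, ivy, aster, sage}.
  Root reed: left subtree has 4 nodes {mint, yew, cedar, rose}, right has 3 {ivy, aster, sage}.
    Root mint: left subtree has 0 nodes { }, right has 3 {yew, cedar, rose}.
      Root yew: left subtree has 0 nodes { }, right has 2 {cedar, rose}.
        Root cedar: left subtree has 0 nodes { }, right has 1 {rose}.
    Root aster: left subtree has 1 node {ivy}, right has 1 {sage}.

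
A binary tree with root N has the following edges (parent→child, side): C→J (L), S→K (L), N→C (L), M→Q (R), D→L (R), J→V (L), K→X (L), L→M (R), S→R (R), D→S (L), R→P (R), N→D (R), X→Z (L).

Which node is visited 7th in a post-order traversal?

Post-order visits the left subtree, then the right subtree, then the node.
At N: go left to C.
  At C: go left to J.
    At J: go left to V.
      V is a leaf — visit V.
    At J: no right child.
    Visit J.
  At C: no right child.
  Visit C.
At N: go right to D.
  At D: go left to S.
    At S: go left to K.
      At K: go left to X.
        At X: go left to Z.
          Z is a leaf — visit Z.
        At X: no right child.
        Visit X.
      At K: no right child.
      Visit K.
    At S: go right to R.
      At R: no left child.
      At R: go right to P.
        P is a leaf — visit P.
      Visit R.
    Visit S.
  At D: go right to L.
    At L: no left child.
    At L: go right to M.
      At M: no left child.
      At M: go right to Q.
        Q is a leaf — visit Q.
      Visit M.
    Visit L.
  Visit D.
Visit N.
Full post-order sequence: V, J, C, Z, X, K, P, R, S, Q, M, L, D, N.

P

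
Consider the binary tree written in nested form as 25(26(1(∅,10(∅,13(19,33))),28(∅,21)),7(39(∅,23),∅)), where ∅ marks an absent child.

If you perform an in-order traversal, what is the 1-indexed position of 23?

11

In-order visits the left subtree, then the node, then the right subtree.
At 25: go left to 26.
  At 26: go left to 1.
    At 1: no left child.
    Visit 1.
    At 1: go right to 10.
      At 10: no left child.
      Visit 10.
      At 10: go right to 13.
        At 13: go left to 19.
          19 is a leaf — visit 19.
        Visit 13.
        At 13: go right to 33.
          33 is a leaf — visit 33.
  Visit 26.
  At 26: go right to 28.
    At 28: no left child.
    Visit 28.
    At 28: go right to 21.
      21 is a leaf — visit 21.
Visit 25.
At 25: go right to 7.
  At 7: go left to 39.
    At 39: no left child.
    Visit 39.
    At 39: go right to 23.
      23 is a leaf — visit 23.
  Visit 7.
  At 7: no right child.
Full in-order sequence: 1, 10, 19, 13, 33, 26, 28, 21, 25, 39, 23, 7.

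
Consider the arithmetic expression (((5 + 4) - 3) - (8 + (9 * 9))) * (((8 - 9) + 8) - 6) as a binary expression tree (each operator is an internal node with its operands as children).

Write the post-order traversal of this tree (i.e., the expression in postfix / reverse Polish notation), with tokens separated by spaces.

5 4 + 3 - 8 9 9 * + - 8 9 - 8 + 6 - *

Post-order on an expression tree gives postfix notation: for each operator, emit left operand, right operand, then the operator.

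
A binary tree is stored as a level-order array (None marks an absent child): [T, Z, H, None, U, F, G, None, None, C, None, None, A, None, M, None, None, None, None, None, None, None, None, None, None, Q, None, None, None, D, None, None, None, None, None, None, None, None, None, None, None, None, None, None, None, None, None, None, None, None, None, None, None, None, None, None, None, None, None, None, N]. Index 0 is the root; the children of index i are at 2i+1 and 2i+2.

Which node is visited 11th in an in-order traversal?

N

In-order visits the left subtree, then the node, then the right subtree.
At T: go left to Z.
  At Z: no left child.
  Visit Z.
  At Z: go right to U.
    At U: go left to C.
      C is a leaf — visit C.
    Visit U.
    At U: no right child.
Visit T.
At T: go right to H.
  At H: go left to F.
    At F: no left child.
    Visit F.
    At F: go right to A.
      At A: go left to Q.
        Q is a leaf — visit Q.
      Visit A.
      At A: no right child.
  Visit H.
  At H: go right to G.
    At G: no left child.
    Visit G.
    At G: go right to M.
      At M: go left to D.
        At D: no left child.
        Visit D.
        At D: go right to N.
          N is a leaf — visit N.
      Visit M.
      At M: no right child.
Full in-order sequence: Z, C, U, T, F, Q, A, H, G, D, N, M.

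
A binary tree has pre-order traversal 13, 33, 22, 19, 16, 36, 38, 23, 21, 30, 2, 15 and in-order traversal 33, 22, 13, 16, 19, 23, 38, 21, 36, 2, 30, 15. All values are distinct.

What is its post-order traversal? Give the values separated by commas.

The first element of pre-order is the root; it splits in-order into left and right subtrees.
Root 13: left subtree has 2 nodes {33, 22}, right has 9 {16, 19, 23, 38, 21, 36, 2, 30, 15}.
  Root 33: left subtree has 0 nodes { }, right has 1 {22}.
  Root 19: left subtree has 1 node {16}, right has 7 {23, 38, 21, 36, 2, 30, 15}.
    Root 36: left subtree has 3 nodes {23, 38, 21}, right has 3 {2, 30, 15}.
      Root 38: left subtree has 1 node {23}, right has 1 {21}.
      Root 30: left subtree has 1 node {2}, right has 1 {15}.

22, 33, 16, 23, 21, 38, 2, 15, 30, 36, 19, 13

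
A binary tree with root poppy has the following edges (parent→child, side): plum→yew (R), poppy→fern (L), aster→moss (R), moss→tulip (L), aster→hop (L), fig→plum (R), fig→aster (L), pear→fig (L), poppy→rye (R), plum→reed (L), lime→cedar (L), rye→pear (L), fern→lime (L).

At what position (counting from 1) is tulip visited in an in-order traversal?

7

In-order visits the left subtree, then the node, then the right subtree.
At poppy: go left to fern.
  At fern: go left to lime.
    At lime: go left to cedar.
      cedar is a leaf — visit cedar.
    Visit lime.
    At lime: no right child.
  Visit fern.
  At fern: no right child.
Visit poppy.
At poppy: go right to rye.
  At rye: go left to pear.
    At pear: go left to fig.
      At fig: go left to aster.
        At aster: go left to hop.
          hop is a leaf — visit hop.
        Visit aster.
        At aster: go right to moss.
          At moss: go left to tulip.
            tulip is a leaf — visit tulip.
          Visit moss.
          At moss: no right child.
      Visit fig.
      At fig: go right to plum.
        At plum: go left to reed.
          reed is a leaf — visit reed.
        Visit plum.
        At plum: go right to yew.
          yew is a leaf — visit yew.
    Visit pear.
    At pear: no right child.
  Visit rye.
  At rye: no right child.
Full in-order sequence: cedar, lime, fern, poppy, hop, aster, tulip, moss, fig, reed, plum, yew, pear, rye.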